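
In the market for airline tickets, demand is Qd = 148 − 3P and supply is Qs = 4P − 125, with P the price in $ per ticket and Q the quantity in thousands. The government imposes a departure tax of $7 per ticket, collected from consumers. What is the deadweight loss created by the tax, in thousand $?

Deadweight loss = $42 thousand.

Without the tax, 148 − 3P = 4P − 125 gives 7P = 273, so P* = $39 and Q* = 31.
With the tax collected from consumers, demand (in seller-price terms) shifts: Qd = 148 − 3(P + 7).
New equilibrium: consumers pay $43, producers receive $36, Q = 19. (Wedge: Pb − Ps = 7.)
Quantity falls by |ΔQ| = |31 − 19| = 12.
DWL = ½ · t · |ΔQ| = ½ · 7 · 12 = $42.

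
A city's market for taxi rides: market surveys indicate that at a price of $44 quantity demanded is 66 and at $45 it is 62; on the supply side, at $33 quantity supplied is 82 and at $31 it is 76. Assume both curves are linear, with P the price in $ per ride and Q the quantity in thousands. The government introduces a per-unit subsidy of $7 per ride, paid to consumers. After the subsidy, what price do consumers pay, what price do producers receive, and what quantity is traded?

Consumers pay $34; producers receive $41; quantity = 106.

Demand slope: (62 − 66)/(45 − 44) = -4, so Qd = 242 − 4P.
Supply slope: (76 − 82)/(31 − 33) = 3, so Qs = 3P − 17.
Without the subsidy, 242 − 4P = 3P − 17 gives 7P = 259, so P* = $37 and Q* = 94.
With a per-unit subsidy paid to consumers, each effectively pays P − 7, so demand becomes Qd = 242 − 4(P − 7).
Solving gives Q = 106 with consumers paying $34 and producers receiving $41 (the $7 wedge).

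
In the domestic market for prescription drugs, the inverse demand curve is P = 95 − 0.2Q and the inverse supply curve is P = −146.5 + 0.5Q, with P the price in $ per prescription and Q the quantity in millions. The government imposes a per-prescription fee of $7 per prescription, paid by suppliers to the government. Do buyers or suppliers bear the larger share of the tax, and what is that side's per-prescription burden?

Suppliers bear the larger share: $5 per prescription.

Rewrite in direct form: Qd = 475 − 5P and Qs = 2P + 293.
Without the tax, 475 − 5P = 2P + 293 gives 7P = 182, so P* = $26 and Q* = 345.
With the tax collected from suppliers, supply shifts: Qs = 2(P − 7) + 293.
Solving gives Q = 335 with buyers paying $28 and suppliers receiving $21 (the $7 wedge).
Per-prescription burden: buyers $2, suppliers $5.
Suppliers take the larger share because supply is less price-elastic here (demand slope 5 vs supply slope 2).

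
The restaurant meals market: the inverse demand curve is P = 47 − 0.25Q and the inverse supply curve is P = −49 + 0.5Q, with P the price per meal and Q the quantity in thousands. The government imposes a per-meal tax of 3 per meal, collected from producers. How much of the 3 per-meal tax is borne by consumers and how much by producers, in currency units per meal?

Inverting to Q(P) form: Qd = 188 − 4P; Qs = 2P + 98.
Without the tax, 188 − 4P = 2P + 98 gives 6P = 90, so P* = 15 and Q* = 128.
With the tax collected from producers, supply shifts: Qs = 2(P − 3) + 98.
Solving gives Q = 124 with consumers paying 16 and producers receiving 13 (the 3 wedge).
Burden on consumers: 1; on producers: 2. (They sum to 3.)
The less price-elastic side of the market bears the larger share of a per-unit tax.

Consumers bear 1 per meal; producers bear 2 per meal.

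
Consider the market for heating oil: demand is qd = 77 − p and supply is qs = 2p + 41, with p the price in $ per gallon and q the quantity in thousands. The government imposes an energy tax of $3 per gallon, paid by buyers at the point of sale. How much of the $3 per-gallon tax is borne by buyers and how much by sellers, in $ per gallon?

Before the tax: set 77 − p = 2p + 41 → p* = $12, q* = 65.
With the tax collected from buyers, demand (in seller-price terms) shifts: qd = 77 − (p + 3).
Solving gives q = 63 with buyers paying $14 and sellers receiving $11 (the $3 wedge).
Burden on buyers: $2; on sellers: $1. (They sum to $3.)

Buyers bear $2 per gallon; sellers bear $1 per gallon.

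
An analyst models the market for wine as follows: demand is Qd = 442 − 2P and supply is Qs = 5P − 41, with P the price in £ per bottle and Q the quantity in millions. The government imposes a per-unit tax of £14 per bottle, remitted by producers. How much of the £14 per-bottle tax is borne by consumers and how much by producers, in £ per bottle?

Without the tax, 442 − 2P = 5P − 41 gives 7P = 483, so P* = £69 and Q* = 304.
With the tax collected from producers, supply shifts: Qs = 5(P − 14) − 41.
Solving gives Q = 284 with consumers paying £79 and producers receiving £65 (the £14 wedge).
Burden on consumers: £10; on producers: £4. (They sum to £14.)
The less price-elastic side of the market bears the larger share of a per-unit tax.

Consumers bear £10 per bottle; producers bear £4 per bottle.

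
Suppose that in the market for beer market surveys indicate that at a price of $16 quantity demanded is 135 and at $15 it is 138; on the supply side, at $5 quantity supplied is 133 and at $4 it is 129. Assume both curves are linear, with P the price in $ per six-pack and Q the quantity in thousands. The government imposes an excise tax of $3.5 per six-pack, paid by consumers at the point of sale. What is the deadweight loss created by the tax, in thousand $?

Deadweight loss = $10.5 thousand.

Demand slope: (138 − 135)/(15 − 16) = -3, so Qd = 183 − 3P.
Supply slope: (129 − 133)/(4 − 5) = 4, so Qs = 4P + 113.
Without the tax, 183 − 3P = 4P + 113 gives 7P = 70, so P* = $10 and Q* = 153.
With the tax collected from consumers, demand (in seller-price terms) shifts: Qd = 183 − 3(P + 3.5).
New equilibrium: consumers pay $12, producers receive $8.5, Q = 147. (Wedge: Pb − Ps = 3.5.)
Quantity falls by |ΔQ| = |153 − 147| = 6.
DWL = ½ · t · |ΔQ| = ½ · 3.5 · 6 = $10.5.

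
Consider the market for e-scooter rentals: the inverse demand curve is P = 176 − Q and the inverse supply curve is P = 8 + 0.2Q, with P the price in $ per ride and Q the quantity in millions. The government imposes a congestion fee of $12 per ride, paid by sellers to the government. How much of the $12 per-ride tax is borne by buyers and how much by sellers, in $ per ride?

Rewrite in direct form: Qd = 176 − P and Qs = 5P − 40.
Without the tax, 176 − P = 5P − 40 gives 6P = 216, so P* = $36 and Q* = 140.
With the tax collected from sellers, supply shifts: Qs = 5(P − 12) − 40.
New equilibrium: buyers pay $46, sellers receive $34, Q = 130. (Wedge: Pb − Ps = 12.)
Burden on buyers: $10; on sellers: $2. (They sum to $12.)

Buyers bear $10 per ride; sellers bear $2 per ride.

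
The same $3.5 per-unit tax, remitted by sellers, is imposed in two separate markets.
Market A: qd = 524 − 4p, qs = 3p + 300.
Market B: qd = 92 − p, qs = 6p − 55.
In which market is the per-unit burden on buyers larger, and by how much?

Market A: pre-tax p* = $32, q* = 396; post-tax q = 390; per-unit burden on buyers = $1.5.
Market B: pre-tax p* = $21, q* = 71; post-tax q = 68; per-unit burden on buyers = $3.
Difference: $1.5 vs $3 → market B is larger by $1.5.

Market B, by $1.5.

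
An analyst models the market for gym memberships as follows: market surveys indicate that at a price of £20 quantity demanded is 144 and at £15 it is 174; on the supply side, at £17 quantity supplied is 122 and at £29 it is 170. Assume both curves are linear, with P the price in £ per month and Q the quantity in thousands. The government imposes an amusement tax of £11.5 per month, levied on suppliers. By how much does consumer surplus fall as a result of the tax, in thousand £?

Demand slope: (174 − 144)/(15 − 20) = -6, so Qd = 264 − 6P.
Supply slope: (170 − 122)/(29 − 17) = 4, so Qs = 4P + 54.
Without the tax, 264 − 6P = 4P + 54 gives 10P = 210, so P* = £21 and Q* = 138.
With the tax collected from suppliers, supply shifts: Qs = 4(P − 11.5) + 54.
New equilibrium: consumers pay £25.6, suppliers receive £14.1, Q = 110.4. (Wedge: Pb − Ps = 11.5.)
ΔCS is the trapezoid between Q = 110.4 and Q = 138 of height £4.6: ½ · (138 + 110.4) · 4.6 = £571.32.

Consumer surplus falls by £571.32 thousand.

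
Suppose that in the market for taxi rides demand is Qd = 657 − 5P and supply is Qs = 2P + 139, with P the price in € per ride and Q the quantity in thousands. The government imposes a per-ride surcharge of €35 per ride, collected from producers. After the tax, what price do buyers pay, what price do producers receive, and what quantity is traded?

Buyers pay €84; producers receive €49; quantity = 237.

Before the tax: set 657 − 5P = 2P + 139 → P* = €74, Q* = 287.
With the tax collected from producers, supply shifts: Qs = 2(P − 35) + 139.
Solving gives Q = 237 with buyers paying €84 and producers receiving €49 (the €35 wedge).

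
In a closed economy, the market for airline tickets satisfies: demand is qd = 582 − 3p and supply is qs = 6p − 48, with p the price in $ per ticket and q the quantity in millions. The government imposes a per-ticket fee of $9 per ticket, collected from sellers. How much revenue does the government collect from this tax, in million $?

Tax revenue = $3186 million.

Without the tax, 582 − 3p = 6p − 48 gives 9p = 630, so p* = $70 and q* = 372.
With the tax collected from sellers, supply shifts: qs = 6(p − 9) − 48.
Solving gives q = 354 with consumers paying $76 and sellers receiving $67 (the $9 wedge).
Revenue = t · Q = 9 · 354 = $3186.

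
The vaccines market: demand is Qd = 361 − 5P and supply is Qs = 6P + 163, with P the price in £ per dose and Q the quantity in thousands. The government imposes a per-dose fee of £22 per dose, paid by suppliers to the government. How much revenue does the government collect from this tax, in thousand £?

Tax revenue = £4642 thousand.

Without the tax, 361 − 5P = 6P + 163 gives 11P = 198, so P* = £18 and Q* = 271.
With the tax collected from suppliers, supply shifts: Qs = 6(P − 22) + 163.
Solving gives Q = 211 with consumers paying £30 and suppliers receiving £8 (the £22 wedge).
Revenue = t · Q = 22 · 211 = £4642.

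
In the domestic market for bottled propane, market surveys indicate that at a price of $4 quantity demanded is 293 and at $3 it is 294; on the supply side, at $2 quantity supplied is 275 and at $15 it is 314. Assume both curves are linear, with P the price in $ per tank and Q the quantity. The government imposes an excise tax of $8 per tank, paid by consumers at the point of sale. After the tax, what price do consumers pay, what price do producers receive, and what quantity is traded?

Consumers pay $13; producers receive $5; quantity = 284.

Demand slope: (294 − 293)/(3 − 4) = -1, so Qd = 297 − P.
Supply slope: (314 − 275)/(15 − 2) = 3, so Qs = 3P + 269.
Without the tax, 297 − P = 3P + 269 gives 4P = 28, so P* = $7 and Q* = 290.
With the tax collected from consumers, demand (in seller-price terms) shifts: Qd = 297 − (P + 8).
New equilibrium: consumers pay $13, producers receive $5, Q = 284. (Wedge: Pb − Ps = 8.)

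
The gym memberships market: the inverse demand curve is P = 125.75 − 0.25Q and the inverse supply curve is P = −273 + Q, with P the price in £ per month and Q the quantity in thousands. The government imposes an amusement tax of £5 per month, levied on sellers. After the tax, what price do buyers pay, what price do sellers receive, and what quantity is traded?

Buyers pay £47; sellers receive £42; quantity = 315.

Rewrite in direct form: Qd = 503 − 4P and Qs = P + 273.
Without the tax, 503 − 4P = P + 273 gives 5P = 230, so P* = £46 and Q* = 319.
With the tax collected from sellers, supply shifts: Qs = (P − 5) + 273.
Solving gives Q = 315 with buyers paying £47 and sellers receiving £42 (the £5 wedge).
The less price-elastic side of the market bears the larger share of a per-unit tax.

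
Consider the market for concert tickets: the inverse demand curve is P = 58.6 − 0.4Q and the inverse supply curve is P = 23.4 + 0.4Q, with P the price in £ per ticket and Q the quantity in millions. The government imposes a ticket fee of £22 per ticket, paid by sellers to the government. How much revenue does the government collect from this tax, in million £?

Rewrite in direct form: Qd = 146.5 − 2.5P and Qs = 2.5P − 58.5.
Before the tax: set 146.5 − 2.5P = 2.5P − 58.5 → P* = £41, Q* = 44.
With the tax collected from sellers, supply shifts: Qs = 2.5(P − 22) − 58.5.
New equilibrium: buyers pay £52, sellers receive £30, Q = 16.5. (Wedge: Pb − Ps = 22.)
Revenue = t · Q = 22 · 16.5 = £363.

Tax revenue = £363 million.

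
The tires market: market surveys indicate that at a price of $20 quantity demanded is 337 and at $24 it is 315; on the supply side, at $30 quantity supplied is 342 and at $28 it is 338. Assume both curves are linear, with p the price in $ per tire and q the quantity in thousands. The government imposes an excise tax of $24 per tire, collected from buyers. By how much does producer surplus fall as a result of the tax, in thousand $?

Demand slope: (315 − 337)/(24 − 20) = -5.5, so qd = 447 − 5.5p.
Supply slope: (338 − 342)/(28 − 30) = 2, so qs = 2p + 282.
Without the tax, 447 − 5.5p = 2p + 282 gives 7.5p = 165, so p* = $22 and q* = 326.
With the tax collected from buyers, demand (in seller-price terms) shifts: qd = 447 − 5.5(p + 24).
Solving gives q = 290.8 with buyers paying $28.4 and producers receiving $4.4 (the $24 wedge).
ΔPS is the trapezoid between Q = 290.8 and Q = 326 of height $17.6: ½ · (326 + 290.8) · 17.6 = $5427.84.

Producer surplus falls by $5427.84 thousand.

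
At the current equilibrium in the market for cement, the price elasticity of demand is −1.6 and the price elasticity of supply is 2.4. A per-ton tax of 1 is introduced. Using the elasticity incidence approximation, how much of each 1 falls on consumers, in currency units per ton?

Consumers bear ≈ 0.6 per ton.

Incidence ratio: consumers' share ≈ εs / (εs + |εd|) = 2.4 / (2.4 + 1.6) = 0.6.
So consumers bear ≈ 0.6 × 1 = 0.6; producers bear 0.4.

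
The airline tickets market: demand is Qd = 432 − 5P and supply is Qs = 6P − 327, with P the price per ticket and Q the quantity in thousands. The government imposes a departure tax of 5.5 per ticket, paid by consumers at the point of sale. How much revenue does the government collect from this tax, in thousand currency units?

Before the tax: set 432 − 5P = 6P − 327 → P* = 69, Q* = 87.
With the tax collected from consumers, demand (in seller-price terms) shifts: Qd = 432 − 5(P + 5.5).
Solving gives Q = 72 with consumers paying 72 and producers receiving 66.5 (the 5.5 wedge).
Revenue = t · Q = 5.5 · 72 = 396.

Tax revenue = 396 thousand.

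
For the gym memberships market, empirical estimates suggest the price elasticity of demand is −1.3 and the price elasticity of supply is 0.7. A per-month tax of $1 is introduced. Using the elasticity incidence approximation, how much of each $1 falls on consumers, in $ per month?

Incidence ratio: consumers' share ≈ εs / (εs + |εd|) = 0.7 / (0.7 + 1.3) = 0.35.
So consumers bear ≈ 0.35 × $1 = $0.35; sellers bear $0.65.

Consumers bear ≈ $0.35 per month.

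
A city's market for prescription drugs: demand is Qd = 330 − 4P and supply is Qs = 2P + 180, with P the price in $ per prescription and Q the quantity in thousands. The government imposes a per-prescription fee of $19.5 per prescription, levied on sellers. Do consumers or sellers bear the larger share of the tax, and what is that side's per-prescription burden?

Sellers bear the larger share: $13 per prescription.

Before the tax: set 330 − 4P = 2P + 180 → P* = $25, Q* = 230.
With the tax collected from sellers, supply shifts: Qs = 2(P − 19.5) + 180.
Solving gives Q = 204 with consumers paying $31.5 and sellers receiving $12 (the $19.5 wedge).
Per-prescription burden: consumers $6.5, sellers $13.
Sellers take the larger share because supply is less price-elastic here (demand slope 4 vs supply slope 2).
The less price-elastic side of the market bears the larger share of a per-unit tax.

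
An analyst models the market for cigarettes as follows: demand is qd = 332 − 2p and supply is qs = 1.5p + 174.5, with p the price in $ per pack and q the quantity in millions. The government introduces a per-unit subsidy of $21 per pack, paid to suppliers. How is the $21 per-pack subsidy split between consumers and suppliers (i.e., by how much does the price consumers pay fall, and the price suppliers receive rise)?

Before the subsidy: set 332 − 2p = 1.5p + 174.5 → p* = $45, q* = 242.
With a per-unit subsidy paid to suppliers, each receives p + 21 per unit sold, so supply becomes qs = 1.5(p + 21) + 174.5.
Solving gives q = 260 with consumers paying $36 and suppliers receiving $57 (the $21 wedge).
Gain to consumers: $9; to suppliers: $12. (They sum to $21.)

Consumers gain $9 per pack; suppliers gain $12 per pack.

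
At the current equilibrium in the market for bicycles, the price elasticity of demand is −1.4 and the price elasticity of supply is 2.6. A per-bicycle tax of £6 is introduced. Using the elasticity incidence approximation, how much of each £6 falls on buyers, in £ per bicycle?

Incidence ratio: buyers' share ≈ εs / (εs + |εd|) = 2.6 / (2.6 + 1.4) = 0.65.
So buyers bear ≈ 0.65 × £6 = £3.9; sellers bear £2.1.

Buyers bear ≈ £3.9 per bicycle.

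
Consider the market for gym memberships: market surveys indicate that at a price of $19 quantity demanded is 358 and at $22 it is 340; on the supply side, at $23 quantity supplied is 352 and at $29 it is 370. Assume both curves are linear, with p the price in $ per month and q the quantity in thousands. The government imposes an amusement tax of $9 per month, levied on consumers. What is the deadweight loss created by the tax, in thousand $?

Demand slope: (340 − 358)/(22 − 19) = -6, so qd = 472 − 6p.
Supply slope: (370 − 352)/(29 − 23) = 3, so qs = 3p + 283.
Without the tax, 472 − 6p = 3p + 283 gives 9p = 189, so p* = $21 and q* = 346.
With the tax collected from consumers, demand (in seller-price terms) shifts: qd = 472 − 6(p + 9).
Solving gives q = 328 with consumers paying $24 and suppliers receiving $15 (the $9 wedge).
Quantity falls by |ΔQ| = |346 − 328| = 18.
DWL = ½ · t · |ΔQ| = ½ · 9 · 18 = $81.

Deadweight loss = $81 thousand.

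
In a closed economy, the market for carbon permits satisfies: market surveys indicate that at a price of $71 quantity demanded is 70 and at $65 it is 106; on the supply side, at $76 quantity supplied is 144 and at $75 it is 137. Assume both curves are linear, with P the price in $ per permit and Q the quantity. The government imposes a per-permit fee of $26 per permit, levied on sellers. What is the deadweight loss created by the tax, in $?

Demand slope: (106 − 70)/(65 − 71) = -6, so Qd = 496 − 6P.
Supply slope: (137 − 144)/(75 − 76) = 7, so Qs = 7P − 388.
Before the tax: set 496 − 6P = 7P − 388 → P* = $68, Q* = 88.
With the tax collected from sellers, supply shifts: Qs = 7(P − 26) − 388.
Solving gives Q = 4 with buyers paying $82 and sellers receiving $56 (the $26 wedge).
Quantity falls by |ΔQ| = |88 − 4| = 84.
DWL = ½ · t · |ΔQ| = ½ · 26 · 84 = $1092.

Deadweight loss = $1092.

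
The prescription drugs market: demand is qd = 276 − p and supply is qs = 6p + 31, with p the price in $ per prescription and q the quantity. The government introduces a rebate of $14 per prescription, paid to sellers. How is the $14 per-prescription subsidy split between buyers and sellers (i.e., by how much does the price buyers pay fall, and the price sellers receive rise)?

Buyers gain $12 per prescription; sellers gain $2 per prescription.

Before the subsidy: set 276 − p = 6p + 31 → p* = $35, q* = 241.
With a per-unit subsidy paid to sellers, each receives p + 14 per unit sold, so supply becomes qs = 6(p + 14) + 31.
New equilibrium: buyers pay $23, sellers receive $37, q = 253. (Wedge: pb − ps = −14.)
Gain to buyers: $12; to sellers: $2. (They sum to $14.)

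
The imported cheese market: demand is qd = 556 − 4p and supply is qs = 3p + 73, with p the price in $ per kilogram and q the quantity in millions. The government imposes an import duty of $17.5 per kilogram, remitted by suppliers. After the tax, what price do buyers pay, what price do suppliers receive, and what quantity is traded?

Before the tax: set 556 − 4p = 3p + 73 → p* = $69, q* = 280.
With the tax collected from suppliers, supply shifts: qs = 3(p − 17.5) + 73.
New equilibrium: buyers pay $76.5, suppliers receive $59, q = 250. (Wedge: pb − ps = 17.5.)

Buyers pay $76.5; suppliers receive $59; quantity = 250.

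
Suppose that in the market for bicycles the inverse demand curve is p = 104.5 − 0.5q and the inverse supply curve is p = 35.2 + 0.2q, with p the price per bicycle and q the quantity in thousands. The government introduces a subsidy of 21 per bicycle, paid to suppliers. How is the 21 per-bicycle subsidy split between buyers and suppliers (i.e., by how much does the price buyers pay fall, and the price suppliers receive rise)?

Buyers gain 15 per bicycle; suppliers gain 6 per bicycle.

Inverting to q(p) form: qd = 209 − 2p; qs = 5p − 176.
Before the subsidy: set 209 − 2p = 5p − 176 → p* = 55, q* = 99.
With a per-unit subsidy paid to suppliers, each receives p + 21 per unit sold, so supply becomes qs = 5(p + 21) − 176.
Solving gives q = 129 with buyers paying 40 and suppliers receiving 61 (the 21 wedge).
Gain to buyers: 15; to suppliers: 6. (They sum to 21.)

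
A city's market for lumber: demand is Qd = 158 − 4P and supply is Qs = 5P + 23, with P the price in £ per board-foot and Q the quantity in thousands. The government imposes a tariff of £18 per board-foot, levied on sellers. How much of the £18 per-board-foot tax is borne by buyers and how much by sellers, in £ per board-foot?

Buyers bear £10 per board-foot; sellers bear £8 per board-foot.

Before the tax: set 158 − 4P = 5P + 23 → P* = £15, Q* = 98.
With the tax collected from sellers, supply shifts: Qs = 5(P − 18) + 23.
New equilibrium: buyers pay £25, sellers receive £7, Q = 58. (Wedge: Pb − Ps = 18.)
Burden on buyers: £10; on sellers: £8. (They sum to £18.)
The less price-elastic side of the market bears the larger share of a per-unit tax.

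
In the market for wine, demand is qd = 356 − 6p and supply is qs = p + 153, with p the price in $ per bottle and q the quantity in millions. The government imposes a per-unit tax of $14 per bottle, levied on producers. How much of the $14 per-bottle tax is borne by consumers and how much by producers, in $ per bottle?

Consumers bear $2 per bottle; producers bear $12 per bottle.

Without the tax, 356 − 6p = p + 153 gives 7p = 203, so p* = $29 and q* = 182.
With the tax collected from producers, supply shifts: qs = (p − 14) + 153.
New equilibrium: consumers pay $31, producers receive $17, q = 170. (Wedge: pb − ps = 14.)
Burden on consumers: $2; on producers: $12. (They sum to $14.)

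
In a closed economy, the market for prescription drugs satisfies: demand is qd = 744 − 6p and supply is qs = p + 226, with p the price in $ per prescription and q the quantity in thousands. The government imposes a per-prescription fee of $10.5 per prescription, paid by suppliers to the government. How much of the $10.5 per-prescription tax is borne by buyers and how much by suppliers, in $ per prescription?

Before the tax: set 744 − 6p = p + 226 → p* = $74, q* = 300.
With the tax collected from suppliers, supply shifts: qs = (p − 10.5) + 226.
Solving gives q = 291 with buyers paying $75.5 and suppliers receiving $65 (the $10.5 wedge).
Burden on buyers: $1.5; on suppliers: $9. (They sum to $10.5.)
The less price-elastic side of the market bears the larger share of a per-unit tax.

Buyers bear $1.5 per prescription; suppliers bear $9 per prescription.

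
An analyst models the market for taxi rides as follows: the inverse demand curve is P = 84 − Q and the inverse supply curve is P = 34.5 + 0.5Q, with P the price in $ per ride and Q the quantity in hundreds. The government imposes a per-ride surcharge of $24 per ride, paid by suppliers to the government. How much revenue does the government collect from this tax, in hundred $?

Rewrite in direct form: Qd = 84 − P and Qs = 2P − 69.
Before the tax: set 84 − P = 2P − 69 → P* = $51, Q* = 33.
With the tax collected from suppliers, supply shifts: Qs = 2(P − 24) − 69.
Solving gives Q = 17 with buyers paying $67 and suppliers receiving $43 (the $24 wedge).
Revenue = t · Q = 24 · 17 = $408.

Tax revenue = $408 hundred.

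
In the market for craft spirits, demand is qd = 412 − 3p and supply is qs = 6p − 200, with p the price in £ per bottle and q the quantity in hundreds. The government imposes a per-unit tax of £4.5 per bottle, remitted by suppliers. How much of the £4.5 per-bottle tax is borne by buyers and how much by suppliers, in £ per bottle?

Buyers bear £3 per bottle; suppliers bear £1.5 per bottle.

Before the tax: set 412 − 3p = 6p − 200 → p* = £68, q* = 208.
With the tax collected from suppliers, supply shifts: qs = 6(p − 4.5) − 200.
Solving gives q = 199 with buyers paying £71 and suppliers receiving £66.5 (the £4.5 wedge).
Burden on buyers: £3; on suppliers: £1.5. (They sum to £4.5.)
The less price-elastic side of the market bears the larger share of a per-unit tax.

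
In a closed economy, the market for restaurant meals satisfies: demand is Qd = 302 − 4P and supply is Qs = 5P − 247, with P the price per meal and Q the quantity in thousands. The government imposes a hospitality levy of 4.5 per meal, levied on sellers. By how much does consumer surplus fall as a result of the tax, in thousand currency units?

Consumer surplus falls by 132.5 thousand.

Before the tax: set 302 − 4P = 5P − 247 → P* = 61, Q* = 58.
With the tax collected from sellers, supply shifts: Qs = 5(P − 4.5) − 247.
New equilibrium: consumers pay 63.5, sellers receive 59, Q = 48. (Wedge: Pb − Ps = 4.5.)
ΔCS is the trapezoid between Q = 48 and Q = 58 of height 2.5: ½ · (58 + 48) · 2.5 = 132.5.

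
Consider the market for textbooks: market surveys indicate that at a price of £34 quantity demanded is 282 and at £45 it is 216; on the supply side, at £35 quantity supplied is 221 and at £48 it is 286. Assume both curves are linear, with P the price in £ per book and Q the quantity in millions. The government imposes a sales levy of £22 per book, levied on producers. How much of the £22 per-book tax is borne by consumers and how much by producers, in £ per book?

Consumers bear £10 per book; producers bear £12 per book.

Demand slope: (216 − 282)/(45 − 34) = -6, so Qd = 486 − 6P.
Supply slope: (286 − 221)/(48 − 35) = 5, so Qs = 5P + 46.
Before the tax: set 486 − 6P = 5P + 46 → P* = £40, Q* = 246.
With the tax collected from producers, supply shifts: Qs = 5(P − 22) + 46.
Solving gives Q = 186 with consumers paying £50 and producers receiving £28 (the £22 wedge).
Burden on consumers: £10; on producers: £12. (They sum to £22.)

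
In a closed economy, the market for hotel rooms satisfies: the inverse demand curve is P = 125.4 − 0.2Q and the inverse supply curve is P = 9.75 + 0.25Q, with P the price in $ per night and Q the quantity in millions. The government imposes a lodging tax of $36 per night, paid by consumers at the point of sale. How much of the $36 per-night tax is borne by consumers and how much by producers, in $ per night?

Consumers bear $16 per night; producers bear $20 per night.

Inverting to Q(P) form: Qd = 627 − 5P; Qs = 4P − 39.
Before the tax: set 627 − 5P = 4P − 39 → P* = $74, Q* = 257.
With the tax collected from consumers, demand (in seller-price terms) shifts: Qd = 627 − 5(P + 36).
New equilibrium: consumers pay $90, producers receive $54, Q = 177. (Wedge: Pb − Ps = 36.)
Burden on consumers: $16; on producers: $20. (They sum to $36.)
The less price-elastic side of the market bears the larger share of a per-unit tax.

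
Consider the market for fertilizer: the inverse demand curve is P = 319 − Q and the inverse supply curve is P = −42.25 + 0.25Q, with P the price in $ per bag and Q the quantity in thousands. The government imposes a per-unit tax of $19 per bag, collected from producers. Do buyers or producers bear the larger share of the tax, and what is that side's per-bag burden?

Inverting to Q(P) form: Qd = 319 − P; Qs = 4P + 169.
Without the tax, 319 − P = 4P + 169 gives 5P = 150, so P* = $30 and Q* = 289.
With the tax collected from producers, supply shifts: Qs = 4(P − 19) + 169.
New equilibrium: buyers pay $45.2, producers receive $26.2, Q = 273.8. (Wedge: Pb − Ps = 19.)
Per-bag burden: buyers $15.2, producers $3.8.
Buyers take the larger share because demand is less price-elastic here (demand slope 1 vs supply slope 4).

Buyers bear the larger share: $15.2 per bag.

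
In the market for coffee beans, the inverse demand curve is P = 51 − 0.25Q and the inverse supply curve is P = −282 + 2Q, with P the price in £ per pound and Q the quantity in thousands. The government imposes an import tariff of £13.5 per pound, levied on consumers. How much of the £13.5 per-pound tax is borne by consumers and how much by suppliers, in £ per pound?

Rewrite in direct form: Qd = 204 − 4P and Qs = 0.5P + 141.
Without the tax, 204 − 4P = 0.5P + 141 gives 4.5P = 63, so P* = £14 and Q* = 148.
With the tax collected from consumers, demand (in seller-price terms) shifts: Qd = 204 − 4(P + 13.5).
Solving gives Q = 142 with consumers paying £15.5 and suppliers receiving £2 (the £13.5 wedge).
Burden on consumers: £1.5; on suppliers: £12. (They sum to £13.5.)

Consumers bear £1.5 per pound; suppliers bear £12 per pound.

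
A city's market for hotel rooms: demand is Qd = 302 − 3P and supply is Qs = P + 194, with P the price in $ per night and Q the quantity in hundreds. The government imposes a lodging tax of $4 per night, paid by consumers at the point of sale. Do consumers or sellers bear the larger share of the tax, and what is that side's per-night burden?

Without the tax, 302 − 3P = P + 194 gives 4P = 108, so P* = $27 and Q* = 221.
With the tax collected from consumers, demand (in seller-price terms) shifts: Qd = 302 − 3(P + 4).
New equilibrium: consumers pay $28, sellers receive $24, Q = 218. (Wedge: Pb − Ps = 4.)
Per-night burden: consumers $1, sellers $3.
Sellers take the larger share because supply is less price-elastic here (demand slope 3 vs supply slope 1).

Sellers bear the larger share: $3 per night.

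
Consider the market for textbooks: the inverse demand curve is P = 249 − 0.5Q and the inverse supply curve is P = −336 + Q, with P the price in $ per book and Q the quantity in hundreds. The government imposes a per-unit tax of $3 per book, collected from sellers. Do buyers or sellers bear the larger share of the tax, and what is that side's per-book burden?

Sellers bear the larger share: $2 per book.

Rewrite in direct form: Qd = 498 − 2P and Qs = P + 336.
Before the tax: set 498 − 2P = P + 336 → P* = $54, Q* = 390.
With the tax collected from sellers, supply shifts: Qs = (P − 3) + 336.
New equilibrium: buyers pay $55, sellers receive $52, Q = 388. (Wedge: Pb − Ps = 3.)
Per-book burden: buyers $1, sellers $2.
Sellers take the larger share because supply is less price-elastic here (demand slope 2 vs supply slope 1).
The less price-elastic side of the market bears the larger share of a per-unit tax.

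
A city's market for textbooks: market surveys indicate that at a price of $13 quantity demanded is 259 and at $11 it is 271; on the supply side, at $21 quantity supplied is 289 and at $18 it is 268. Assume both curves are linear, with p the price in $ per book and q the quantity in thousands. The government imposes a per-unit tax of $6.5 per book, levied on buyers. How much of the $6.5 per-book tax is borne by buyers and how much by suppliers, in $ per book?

Demand slope: (271 − 259)/(11 − 13) = -6, so qd = 337 − 6p.
Supply slope: (268 − 289)/(18 − 21) = 7, so qs = 7p + 142.
Before the tax: set 337 − 6p = 7p + 142 → p* = $15, q* = 247.
With the tax collected from buyers, demand (in seller-price terms) shifts: qd = 337 − 6(p + 6.5).
New equilibrium: buyers pay $18.5, suppliers receive $12, q = 226. (Wedge: pb − ps = 6.5.)
Burden on buyers: $3.5; on suppliers: $3. (They sum to $6.5.)
The less price-elastic side of the market bears the larger share of a per-unit tax.

Buyers bear $3.5 per book; suppliers bear $3 per book.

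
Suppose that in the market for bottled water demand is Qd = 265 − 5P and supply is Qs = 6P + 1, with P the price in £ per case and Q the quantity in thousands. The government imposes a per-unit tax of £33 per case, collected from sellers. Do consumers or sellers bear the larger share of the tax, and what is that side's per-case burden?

Consumers bear the larger share: £18 per case.

Without the tax, 265 − 5P = 6P + 1 gives 11P = 264, so P* = £24 and Q* = 145.
With the tax collected from sellers, supply shifts: Qs = 6(P − 33) + 1.
New equilibrium: consumers pay £42, sellers receive £9, Q = 55. (Wedge: Pb − Ps = 33.)
Per-case burden: consumers £18, sellers £15.
Consumers take the larger share because demand is less price-elastic here (demand slope 5 vs supply slope 6).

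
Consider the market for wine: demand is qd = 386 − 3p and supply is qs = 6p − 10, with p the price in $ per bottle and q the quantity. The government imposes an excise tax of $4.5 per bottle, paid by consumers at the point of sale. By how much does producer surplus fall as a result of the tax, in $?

Before the tax: set 386 − 3p = 6p − 10 → p* = $44, q* = 254.
With the tax collected from consumers, demand (in seller-price terms) shifts: qd = 386 − 3(p + 4.5).
New equilibrium: consumers pay $47, sellers receive $42.5, q = 245. (Wedge: pb − ps = 4.5.)
ΔPS is the trapezoid between Q = 245 and Q = 254 of height $1.5: ½ · (254 + 245) · 1.5 = $374.25.

Producer surplus falls by $374.25.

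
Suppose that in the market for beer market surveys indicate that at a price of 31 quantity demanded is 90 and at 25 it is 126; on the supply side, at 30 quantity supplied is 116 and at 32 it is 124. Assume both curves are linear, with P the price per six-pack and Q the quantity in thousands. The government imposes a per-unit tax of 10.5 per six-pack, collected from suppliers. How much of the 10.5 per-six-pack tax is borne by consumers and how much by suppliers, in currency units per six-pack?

Consumers bear 4.2 per six-pack; suppliers bear 6.3 per six-pack.

Demand slope: (126 − 90)/(25 − 31) = -6, so Qd = 276 − 6P.
Supply slope: (124 − 116)/(32 − 30) = 4, so Qs = 4P − 4.
Without the tax, 276 − 6P = 4P − 4 gives 10P = 280, so P* = 28 and Q* = 108.
With the tax collected from suppliers, supply shifts: Qs = 4(P − 10.5) − 4.
Solving gives Q = 82.8 with consumers paying 32.2 and suppliers receiving 21.7 (the 10.5 wedge).
Burden on consumers: 4.2; on suppliers: 6.3. (They sum to 10.5.)
The less price-elastic side of the market bears the larger share of a per-unit tax.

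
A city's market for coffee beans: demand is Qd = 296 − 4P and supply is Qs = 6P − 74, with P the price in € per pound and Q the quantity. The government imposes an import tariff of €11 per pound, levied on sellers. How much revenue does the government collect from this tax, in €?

Tax revenue = €1337.6.

Before the tax: set 296 − 4P = 6P − 74 → P* = €37, Q* = 148.
With the tax collected from sellers, supply shifts: Qs = 6(P − 11) − 74.
Solving gives Q = 121.6 with consumers paying €43.6 and sellers receiving €32.6 (the €11 wedge).
Revenue = t · Q = 11 · 121.6 = €1337.6.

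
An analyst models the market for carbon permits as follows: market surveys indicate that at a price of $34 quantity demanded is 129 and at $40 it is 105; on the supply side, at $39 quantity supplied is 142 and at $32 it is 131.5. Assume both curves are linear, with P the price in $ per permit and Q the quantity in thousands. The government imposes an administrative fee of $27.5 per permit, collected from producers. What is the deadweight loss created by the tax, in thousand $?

Deadweight loss = $412.5 thousand.

Demand slope: (105 − 129)/(40 − 34) = -4, so Qd = 265 − 4P.
Supply slope: (131.5 − 142)/(32 − 39) = 1.5, so Qs = 1.5P + 83.5.
Before the tax: set 265 − 4P = 1.5P + 83.5 → P* = $33, Q* = 133.
With the tax collected from producers, supply shifts: Qs = 1.5(P − 27.5) + 83.5.
New equilibrium: consumers pay $40.5, producers receive $13, Q = 103. (Wedge: Pb − Ps = 27.5.)
Quantity falls by |ΔQ| = |133 − 103| = 30.
DWL = ½ · t · |ΔQ| = ½ · 27.5 · 30 = $412.5.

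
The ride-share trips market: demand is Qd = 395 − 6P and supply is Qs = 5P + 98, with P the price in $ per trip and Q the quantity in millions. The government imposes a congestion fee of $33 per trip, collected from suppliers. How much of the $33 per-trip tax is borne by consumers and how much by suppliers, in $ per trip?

Without the tax, 395 − 6P = 5P + 98 gives 11P = 297, so P* = $27 and Q* = 233.
With the tax collected from suppliers, supply shifts: Qs = 5(P − 33) + 98.
Solving gives Q = 143 with consumers paying $42 and suppliers receiving $9 (the $33 wedge).
Burden on consumers: $15; on suppliers: $18. (They sum to $33.)

Consumers bear $15 per trip; suppliers bear $18 per trip.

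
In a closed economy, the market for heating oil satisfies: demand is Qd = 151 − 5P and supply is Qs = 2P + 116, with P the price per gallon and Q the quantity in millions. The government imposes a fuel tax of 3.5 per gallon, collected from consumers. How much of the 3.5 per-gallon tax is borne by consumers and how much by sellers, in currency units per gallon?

Consumers bear 1 per gallon; sellers bear 2.5 per gallon.

Before the tax: set 151 − 5P = 2P + 116 → P* = 5, Q* = 126.
With the tax collected from consumers, demand (in seller-price terms) shifts: Qd = 151 − 5(P + 3.5).
Solving gives Q = 121 with consumers paying 6 and sellers receiving 2.5 (the 3.5 wedge).
Burden on consumers: 1; on sellers: 2.5. (They sum to 3.5.)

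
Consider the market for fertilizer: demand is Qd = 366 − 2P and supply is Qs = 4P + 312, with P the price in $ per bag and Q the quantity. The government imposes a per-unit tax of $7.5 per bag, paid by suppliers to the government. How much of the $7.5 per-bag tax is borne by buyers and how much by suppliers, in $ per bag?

Before the tax: set 366 − 2P = 4P + 312 → P* = $9, Q* = 348.
With the tax collected from suppliers, supply shifts: Qs = 4(P − 7.5) + 312.
New equilibrium: buyers pay $14, suppliers receive $6.5, Q = 338. (Wedge: Pb − Ps = 7.5.)
Burden on buyers: $5; on suppliers: $2.5. (They sum to $7.5.)
The less price-elastic side of the market bears the larger share of a per-unit tax.

Buyers bear $5 per bag; suppliers bear $2.5 per bag.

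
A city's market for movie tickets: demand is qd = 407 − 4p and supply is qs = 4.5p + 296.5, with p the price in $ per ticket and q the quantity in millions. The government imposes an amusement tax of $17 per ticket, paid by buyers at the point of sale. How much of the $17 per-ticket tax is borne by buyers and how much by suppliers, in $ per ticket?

Buyers bear $9 per ticket; suppliers bear $8 per ticket.

Without the tax, 407 − 4p = 4.5p + 296.5 gives 8.5p = 110.5, so p* = $13 and q* = 355.
With the tax collected from buyers, demand (in seller-price terms) shifts: qd = 407 − 4(p + 17).
Solving gives q = 319 with buyers paying $22 and suppliers receiving $5 (the $17 wedge).
Burden on buyers: $9; on suppliers: $8. (They sum to $17.)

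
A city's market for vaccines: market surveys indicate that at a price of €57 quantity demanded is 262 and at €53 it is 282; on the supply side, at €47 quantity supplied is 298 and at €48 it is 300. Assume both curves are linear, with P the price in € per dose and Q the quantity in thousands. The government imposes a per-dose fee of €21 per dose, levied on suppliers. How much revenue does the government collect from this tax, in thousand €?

Demand slope: (282 − 262)/(53 − 57) = -5, so Qd = 547 − 5P.
Supply slope: (300 − 298)/(48 − 47) = 2, so Qs = 2P + 204.
Without the tax, 547 − 5P = 2P + 204 gives 7P = 343, so P* = €49 and Q* = 302.
With the tax collected from suppliers, supply shifts: Qs = 2(P − 21) + 204.
New equilibrium: buyers pay €55, suppliers receive €34, Q = 272. (Wedge: Pb − Ps = 21.)
Revenue = t · Q = 21 · 272 = €5712.

Tax revenue = €5712 thousand.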